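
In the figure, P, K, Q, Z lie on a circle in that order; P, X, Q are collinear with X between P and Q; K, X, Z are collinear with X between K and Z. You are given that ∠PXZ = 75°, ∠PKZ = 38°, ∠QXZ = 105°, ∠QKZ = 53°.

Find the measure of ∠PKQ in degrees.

1. ∠KXQ = 75°  [vertical angles at X]
2. ∠KXP = 105°  [vertical angles at X]
3. ∠KQP = 52°  [△KXQ]
4. ∠KPQ = 37°  [△PXK]
5. ∠PKQ = 91°  [△PKQ]

∠PKQ = 91°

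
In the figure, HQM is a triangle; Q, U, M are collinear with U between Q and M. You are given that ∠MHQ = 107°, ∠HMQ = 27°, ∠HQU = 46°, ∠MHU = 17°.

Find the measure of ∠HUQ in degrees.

1. ∠HMU = 27°  [U on ray MQ]
2. ∠HUM = 136°  [△HUM]
3. ∠HUQ = 44°  [linear pair at U on QM]

∠HUQ = 44°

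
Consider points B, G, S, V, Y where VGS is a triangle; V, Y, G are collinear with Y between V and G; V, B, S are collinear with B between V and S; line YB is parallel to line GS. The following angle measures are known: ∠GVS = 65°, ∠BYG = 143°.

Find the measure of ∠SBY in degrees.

∠SBY = 102°

1. ∠BVY = 65°  [Y on VG, B on VS]
2. ∠BYV = 37°  [linear pair at Y on VG]
3. ∠VBY = 78°  [△VYB]
4. ∠SBY = 102°  [linear pair at B on VS]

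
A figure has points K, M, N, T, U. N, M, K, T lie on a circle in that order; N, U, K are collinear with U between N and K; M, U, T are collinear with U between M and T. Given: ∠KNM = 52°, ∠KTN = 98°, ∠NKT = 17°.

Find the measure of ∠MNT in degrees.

1. ∠KMN = 82°  [cyclic NMKT, opposite ∠M+∠T]
2. ∠NMT = 17°  [same arc NT]
3. ∠MKN = 46°  [△NMK]
4. ∠MTN = 46°  [same arc NM]
5. ∠MNT = 117°  [△NMT]

∠MNT = 117°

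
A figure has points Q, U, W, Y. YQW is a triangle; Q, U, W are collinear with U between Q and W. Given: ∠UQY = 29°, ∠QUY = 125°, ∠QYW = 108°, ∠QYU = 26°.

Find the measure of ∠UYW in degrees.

1. ∠WQY = 29°  [U on ray QW]
2. ∠WUY = 55°  [linear pair at U on QW]
3. ∠QWY = 43°  [△YQW]
4. ∠UWY = 43°  [U on ray WQ]
5. ∠UYW = 82°  [△YUW]

∠UYW = 82°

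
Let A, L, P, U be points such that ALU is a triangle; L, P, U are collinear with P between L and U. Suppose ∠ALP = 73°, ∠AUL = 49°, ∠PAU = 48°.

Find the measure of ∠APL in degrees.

∠APL = 97°

1. ∠AUP = 49°  [P on ray UL]
2. ∠APU = 83°  [△APU]
3. ∠APL = 97°  [linear pair at P on LU]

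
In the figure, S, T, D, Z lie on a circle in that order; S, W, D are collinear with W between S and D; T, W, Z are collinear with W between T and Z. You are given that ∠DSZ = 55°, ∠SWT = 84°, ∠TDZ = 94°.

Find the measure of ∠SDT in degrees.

∠SDT = 29°

1. ∠DTZ = 55°  [same arc DZ]
2. ∠DWT = 96°  [linear pair at W on SD]
3. ∠SDT = 29°  [△TWD]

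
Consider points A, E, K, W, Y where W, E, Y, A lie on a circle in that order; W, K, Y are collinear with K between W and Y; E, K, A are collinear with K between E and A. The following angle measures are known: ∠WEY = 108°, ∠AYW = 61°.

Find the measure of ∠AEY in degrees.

1. ∠WAY = 72°  [cyclic WEYA, opposite ∠E+∠A]
2. ∠AWY = 47°  [△WYA]
3. ∠AEY = 47°  [same arc YA]

∠AEY = 47°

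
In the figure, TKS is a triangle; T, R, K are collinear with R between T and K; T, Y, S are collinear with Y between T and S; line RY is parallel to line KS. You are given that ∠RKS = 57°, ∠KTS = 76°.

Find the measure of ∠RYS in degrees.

1. ∠SKT = 57°  [R on ray KT]
2. ∠KST = 47°  [△TKS]
3. ∠RYT = 47°  [RY∥KS, corresponding at Y]
4. ∠RYS = 133°  [linear pair at Y on TS]

∠RYS = 133°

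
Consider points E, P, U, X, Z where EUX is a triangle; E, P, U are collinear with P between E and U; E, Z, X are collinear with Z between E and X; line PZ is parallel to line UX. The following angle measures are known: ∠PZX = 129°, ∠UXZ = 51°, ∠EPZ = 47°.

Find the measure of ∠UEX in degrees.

1. ∠EXU = 51°  [Z on ray XE]
2. ∠EUX = 47°  [PZ∥UX, corresponding at P]
3. ∠UEX = 82°  [△EUX]

∠UEX = 82°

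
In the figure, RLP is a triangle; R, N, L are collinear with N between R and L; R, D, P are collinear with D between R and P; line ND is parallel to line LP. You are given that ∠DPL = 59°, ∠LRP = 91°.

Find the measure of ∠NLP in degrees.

∠NLP = 30°

1. ∠LPR = 59°  [D on ray PR]
2. ∠PLR = 30°  [△RLP]
3. ∠NLP = 30°  [N on ray LR]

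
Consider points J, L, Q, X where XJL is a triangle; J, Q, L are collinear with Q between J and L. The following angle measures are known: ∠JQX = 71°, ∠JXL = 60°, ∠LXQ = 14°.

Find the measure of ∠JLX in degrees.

1. ∠LQX = 109°  [linear pair at Q on JL]
2. ∠QLX = 57°  [△XQL]
3. ∠JLX = 57°  [Q on ray LJ]

∠JLX = 57°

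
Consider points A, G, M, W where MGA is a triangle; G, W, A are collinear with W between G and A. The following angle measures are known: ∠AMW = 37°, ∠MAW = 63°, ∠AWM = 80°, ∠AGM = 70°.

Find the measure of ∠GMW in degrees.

1. ∠GWM = 100°  [linear pair at W on GA]
2. ∠MGW = 70°  [W on ray GA]
3. ∠GMW = 10°  [△MGW]

∠GMW = 10°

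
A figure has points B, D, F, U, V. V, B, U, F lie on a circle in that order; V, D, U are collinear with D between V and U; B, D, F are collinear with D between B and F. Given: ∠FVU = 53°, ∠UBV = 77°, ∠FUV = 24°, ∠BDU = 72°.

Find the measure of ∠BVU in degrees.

∠BVU = 48°

1. ∠FBV = 24°  [same arc VF]
2. ∠BDV = 108°  [linear pair at D on VU]
3. ∠BVU = 48°  [△VDB]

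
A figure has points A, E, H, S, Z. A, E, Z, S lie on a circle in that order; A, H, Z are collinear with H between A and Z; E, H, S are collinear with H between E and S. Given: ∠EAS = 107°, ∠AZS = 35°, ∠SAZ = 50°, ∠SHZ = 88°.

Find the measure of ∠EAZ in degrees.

∠EAZ = 57°

1. ∠AES = 35°  [same arc AS]
2. ∠AHE = 88°  [vertical angles at H]
3. ∠EAZ = 57°  [△AHE]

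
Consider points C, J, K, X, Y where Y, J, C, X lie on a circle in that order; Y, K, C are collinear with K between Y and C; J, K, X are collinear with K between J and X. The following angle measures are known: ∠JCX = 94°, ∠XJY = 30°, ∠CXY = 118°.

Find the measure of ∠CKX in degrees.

∠CKX = 96°

1. ∠JYX = 86°  [cyclic YJCX, opposite ∠Y+∠C]
2. ∠XCY = 30°  [same arc YX]
3. ∠JXY = 64°  [△YJX]
4. ∠CYX = 32°  [△YCX]
5. ∠XKY = 84°  [△YKX]
6. ∠CKX = 96°  [linear pair at K on YC]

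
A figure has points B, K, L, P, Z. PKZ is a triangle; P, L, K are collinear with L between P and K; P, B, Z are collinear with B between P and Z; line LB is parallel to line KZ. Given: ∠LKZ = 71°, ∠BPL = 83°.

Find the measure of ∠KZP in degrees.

∠KZP = 26°

1. ∠PKZ = 71°  [L on ray KP]
2. ∠KPZ = 83°  [L on PK, B on PZ]
3. ∠KZP = 26°  [△PKZ]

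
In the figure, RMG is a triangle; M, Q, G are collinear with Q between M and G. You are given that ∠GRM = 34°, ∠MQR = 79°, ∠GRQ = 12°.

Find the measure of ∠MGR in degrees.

1. ∠GQR = 101°  [linear pair at Q on MG]
2. ∠QGR = 67°  [△RQG]
3. ∠MGR = 67°  [Q on ray GM]

∠MGR = 67°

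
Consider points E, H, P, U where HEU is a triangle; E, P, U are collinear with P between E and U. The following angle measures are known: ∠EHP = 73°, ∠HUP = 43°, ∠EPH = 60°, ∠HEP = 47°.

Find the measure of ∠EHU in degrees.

∠EHU = 90°

1. ∠EUH = 43°  [P on ray UE]
2. ∠HEU = 47°  [P on ray EU]
3. ∠EHU = 90°  [△HEU]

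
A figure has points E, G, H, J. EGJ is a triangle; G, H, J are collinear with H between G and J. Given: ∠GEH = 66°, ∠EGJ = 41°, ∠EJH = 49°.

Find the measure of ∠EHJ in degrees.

∠EHJ = 107°

1. ∠EGH = 41°  [H on ray GJ]
2. ∠EHG = 73°  [△EGH]
3. ∠EHJ = 107°  [linear pair at H on GJ]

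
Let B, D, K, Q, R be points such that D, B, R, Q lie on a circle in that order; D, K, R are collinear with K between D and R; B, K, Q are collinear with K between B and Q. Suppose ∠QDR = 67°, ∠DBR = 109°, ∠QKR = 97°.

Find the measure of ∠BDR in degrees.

1. ∠DQR = 71°  [cyclic DBRQ, opposite ∠B+∠Q]
2. ∠BKD = 97°  [vertical angles at K]
3. ∠DRQ = 42°  [△DRQ]
4. ∠DBQ = 42°  [same arc DQ]
5. ∠BDR = 41°  [△DKB]

∠BDR = 41°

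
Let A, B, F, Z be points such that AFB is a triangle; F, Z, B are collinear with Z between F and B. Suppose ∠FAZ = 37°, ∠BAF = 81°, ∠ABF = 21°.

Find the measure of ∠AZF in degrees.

1. ∠AFB = 78°  [△AFB]
2. ∠AFZ = 78°  [Z on ray FB]
3. ∠AZF = 65°  [△AFZ]

∠AZF = 65°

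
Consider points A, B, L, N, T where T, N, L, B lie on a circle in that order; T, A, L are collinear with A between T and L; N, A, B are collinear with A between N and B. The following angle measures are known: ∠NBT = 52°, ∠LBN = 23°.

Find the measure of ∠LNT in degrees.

1. ∠NLT = 52°  [same arc TN]
2. ∠LTN = 23°  [same arc NL]
3. ∠LNT = 105°  [△TNL]

∠LNT = 105°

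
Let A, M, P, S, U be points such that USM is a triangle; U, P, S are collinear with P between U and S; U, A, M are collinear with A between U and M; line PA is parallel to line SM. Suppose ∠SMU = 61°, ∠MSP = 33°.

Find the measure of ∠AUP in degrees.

1. ∠MSU = 33°  [P on ray SU]
2. ∠MUS = 86°  [△USM]
3. ∠AUP = 86°  [P on US, A on UM]

∠AUP = 86°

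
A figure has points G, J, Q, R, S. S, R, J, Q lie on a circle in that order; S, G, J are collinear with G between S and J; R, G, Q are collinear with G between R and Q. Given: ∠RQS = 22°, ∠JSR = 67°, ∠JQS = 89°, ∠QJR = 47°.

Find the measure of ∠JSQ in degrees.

∠JSQ = 66°

1. ∠JQR = 67°  [same arc RJ]
2. ∠JRQ = 66°  [△RJQ]
3. ∠JSQ = 66°  [same arc JQ]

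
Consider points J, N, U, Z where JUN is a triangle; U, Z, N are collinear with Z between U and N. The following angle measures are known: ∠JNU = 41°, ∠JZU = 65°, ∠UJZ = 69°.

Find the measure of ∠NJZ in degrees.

1. ∠JNZ = 41°  [Z on ray NU]
2. ∠JZN = 115°  [linear pair at Z on UN]
3. ∠NJZ = 24°  [△JZN]

∠NJZ = 24°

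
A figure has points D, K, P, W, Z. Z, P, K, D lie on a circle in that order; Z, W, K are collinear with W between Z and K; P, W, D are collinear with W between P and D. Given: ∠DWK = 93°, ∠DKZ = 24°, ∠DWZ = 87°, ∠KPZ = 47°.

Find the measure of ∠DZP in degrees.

∠DZP = 86°

1. ∠DPZ = 24°  [same arc ZD]
2. ∠KDZ = 133°  [cyclic ZPKD, opposite ∠P+∠D]
3. ∠DZK = 23°  [△ZKD]
4. ∠PDZ = 70°  [△ZWD]
5. ∠DZP = 86°  [△ZPD]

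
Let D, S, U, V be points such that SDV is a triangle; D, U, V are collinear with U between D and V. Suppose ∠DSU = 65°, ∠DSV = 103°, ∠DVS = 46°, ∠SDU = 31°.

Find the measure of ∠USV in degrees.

∠USV = 38°

1. ∠DUS = 84°  [△SDU]
2. ∠SVU = 46°  [U on ray VD]
3. ∠SUV = 96°  [linear pair at U on DV]
4. ∠USV = 38°  [△SUV]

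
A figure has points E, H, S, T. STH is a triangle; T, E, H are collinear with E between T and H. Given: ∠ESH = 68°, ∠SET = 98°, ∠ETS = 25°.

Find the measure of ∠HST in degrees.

1. ∠HES = 82°  [linear pair at E on TH]
2. ∠HTS = 25°  [E on ray TH]
3. ∠EHS = 30°  [△SEH]
4. ∠SHT = 30°  [E on ray HT]
5. ∠HST = 125°  [△STH]

∠HST = 125°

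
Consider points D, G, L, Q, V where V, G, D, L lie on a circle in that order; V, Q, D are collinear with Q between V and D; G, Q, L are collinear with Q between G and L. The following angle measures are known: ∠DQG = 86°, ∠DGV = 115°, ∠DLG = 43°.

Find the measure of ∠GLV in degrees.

∠GLV = 22°

1. ∠DVG = 43°  [same arc GD]
2. ∠GDV = 22°  [△VGD]
3. ∠GLV = 22°  [same arc VG]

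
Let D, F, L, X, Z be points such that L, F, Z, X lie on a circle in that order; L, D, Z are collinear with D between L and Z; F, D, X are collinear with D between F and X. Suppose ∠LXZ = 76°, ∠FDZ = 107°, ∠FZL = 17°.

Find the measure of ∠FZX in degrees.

∠FZX = 65°

1. ∠LFZ = 104°  [cyclic LFZX, opposite ∠F+∠X]
2. ∠FDL = 73°  [linear pair at D on LZ]
3. ∠FXL = 17°  [same arc LF]
4. ∠FLZ = 59°  [△LFZ]
5. ∠LFX = 48°  [△LDF]
6. ∠FLX = 115°  [△LFX]
7. ∠FZX = 65°  [cyclic LFZX, opposite ∠L+∠Z]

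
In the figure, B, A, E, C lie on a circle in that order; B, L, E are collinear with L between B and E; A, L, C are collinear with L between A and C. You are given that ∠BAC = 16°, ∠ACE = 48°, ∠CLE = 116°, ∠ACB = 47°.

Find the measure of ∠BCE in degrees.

∠BCE = 95°

1. ∠BEC = 16°  [same arc BC]
2. ∠BLC = 64°  [linear pair at L on BE]
3. ∠CBE = 69°  [△BLC]
4. ∠BCE = 95°  [△BEC]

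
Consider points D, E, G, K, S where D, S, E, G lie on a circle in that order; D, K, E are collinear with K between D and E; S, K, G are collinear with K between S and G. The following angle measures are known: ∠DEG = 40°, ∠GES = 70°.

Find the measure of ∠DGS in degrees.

1. ∠DSG = 40°  [same arc DG]
2. ∠GDS = 110°  [cyclic DSEG, opposite ∠D+∠E]
3. ∠DGS = 30°  [△DSG]

∠DGS = 30°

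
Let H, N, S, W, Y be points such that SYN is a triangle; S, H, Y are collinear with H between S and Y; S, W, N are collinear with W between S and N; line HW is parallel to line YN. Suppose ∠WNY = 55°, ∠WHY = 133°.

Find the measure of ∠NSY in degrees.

∠NSY = 78°

1. ∠SNY = 55°  [W on ray NS]
2. ∠SHW = 47°  [linear pair at H on SY]
3. ∠HWS = 55°  [HW∥YN, corresponding at W]
4. ∠HSW = 78°  [△SHW]
5. ∠NSY = 78°  [H on SY, W on SN]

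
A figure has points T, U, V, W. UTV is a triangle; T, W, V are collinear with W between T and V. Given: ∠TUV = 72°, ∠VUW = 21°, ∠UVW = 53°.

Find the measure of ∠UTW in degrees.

∠UTW = 55°

1. ∠TVU = 53°  [W on ray VT]
2. ∠UTV = 55°  [△UTV]
3. ∠UTW = 55°  [W on ray TV]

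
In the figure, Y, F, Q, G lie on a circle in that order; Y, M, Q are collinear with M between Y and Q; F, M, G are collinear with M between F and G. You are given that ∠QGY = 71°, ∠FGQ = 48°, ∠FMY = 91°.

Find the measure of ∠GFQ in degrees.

1. ∠QFY = 109°  [cyclic YFQG, opposite ∠F+∠G]
2. ∠FYQ = 48°  [same arc FQ]
3. ∠FMQ = 89°  [linear pair at M on YQ]
4. ∠FQY = 23°  [△YFQ]
5. ∠GFQ = 68°  [△FMQ]

∠GFQ = 68°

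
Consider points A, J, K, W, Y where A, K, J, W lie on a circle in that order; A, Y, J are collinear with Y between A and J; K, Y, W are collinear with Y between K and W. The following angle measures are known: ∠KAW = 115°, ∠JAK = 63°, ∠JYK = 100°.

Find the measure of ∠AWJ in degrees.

1. ∠KJW = 65°  [cyclic AKJW, opposite ∠A+∠J]
2. ∠JWK = 63°  [same arc KJ]
3. ∠AYW = 100°  [vertical angles at Y]
4. ∠JKW = 52°  [△KJW]
5. ∠JYW = 80°  [linear pair at Y on AJ]
6. ∠JAW = 52°  [same arc JW]
7. ∠AJW = 37°  [△JYW]
8. ∠AWJ = 91°  [△AJW]

∠AWJ = 91°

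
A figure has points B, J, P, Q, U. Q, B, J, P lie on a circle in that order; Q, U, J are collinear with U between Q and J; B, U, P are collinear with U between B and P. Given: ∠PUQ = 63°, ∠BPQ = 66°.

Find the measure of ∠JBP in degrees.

∠JBP = 51°

1. ∠BUJ = 63°  [vertical angles at U]
2. ∠BJQ = 66°  [same arc QB]
3. ∠JBP = 51°  [△BUJ]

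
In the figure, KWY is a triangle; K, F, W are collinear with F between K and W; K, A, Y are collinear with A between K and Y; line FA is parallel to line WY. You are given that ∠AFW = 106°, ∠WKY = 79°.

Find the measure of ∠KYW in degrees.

∠KYW = 27°

1. ∠AFK = 74°  [linear pair at F on KW]
2. ∠AKF = 79°  [F on KW, A on KY]
3. ∠FAK = 27°  [△KFA]
4. ∠KYW = 27°  [FA∥WY, corresponding at A]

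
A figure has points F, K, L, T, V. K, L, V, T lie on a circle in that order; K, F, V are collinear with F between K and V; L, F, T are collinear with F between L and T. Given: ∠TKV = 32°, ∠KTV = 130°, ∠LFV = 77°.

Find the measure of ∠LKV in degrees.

1. ∠TLV = 32°  [same arc VT]
2. ∠KLV = 50°  [cyclic KLVT, opposite ∠L+∠T]
3. ∠KVL = 71°  [△LFV]
4. ∠LKV = 59°  [△KLV]

∠LKV = 59°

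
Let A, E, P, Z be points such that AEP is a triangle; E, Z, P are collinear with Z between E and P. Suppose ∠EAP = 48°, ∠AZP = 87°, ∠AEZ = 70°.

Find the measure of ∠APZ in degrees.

∠APZ = 62°

1. ∠AEP = 70°  [Z on ray EP]
2. ∠APE = 62°  [△AEP]
3. ∠APZ = 62°  [Z on ray PE]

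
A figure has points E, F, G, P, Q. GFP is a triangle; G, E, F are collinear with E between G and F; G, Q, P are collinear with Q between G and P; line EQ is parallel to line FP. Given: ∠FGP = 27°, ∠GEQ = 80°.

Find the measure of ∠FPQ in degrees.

1. ∠EGQ = 27°  [E on GF, Q on GP]
2. ∠EQG = 73°  [△GEQ]
3. ∠EQP = 107°  [linear pair at Q on GP]
4. ∠FPQ = 73°  [EQ∥FP, co-interior at P–Q]

∠FPQ = 73°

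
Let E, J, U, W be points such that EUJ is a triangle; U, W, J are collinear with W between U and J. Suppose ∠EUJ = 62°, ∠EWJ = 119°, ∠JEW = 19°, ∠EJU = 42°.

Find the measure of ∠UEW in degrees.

1. ∠EUW = 62°  [W on ray UJ]
2. ∠EWU = 61°  [linear pair at W on UJ]
3. ∠UEW = 57°  [△EUW]

∠UEW = 57°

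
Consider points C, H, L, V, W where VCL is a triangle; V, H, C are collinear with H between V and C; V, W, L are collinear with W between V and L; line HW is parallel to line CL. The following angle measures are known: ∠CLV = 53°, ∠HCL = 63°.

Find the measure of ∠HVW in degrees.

∠HVW = 64°

1. ∠LCV = 63°  [H on ray CV]
2. ∠CVL = 64°  [△VCL]
3. ∠HVW = 64°  [H on VC, W on VL]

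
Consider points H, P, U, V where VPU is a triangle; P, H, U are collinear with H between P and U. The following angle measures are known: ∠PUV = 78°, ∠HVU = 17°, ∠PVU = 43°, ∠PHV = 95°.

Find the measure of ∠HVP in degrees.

∠HVP = 26°

1. ∠UPV = 59°  [△VPU]
2. ∠HPV = 59°  [H on ray PU]
3. ∠HVP = 26°  [△VPH]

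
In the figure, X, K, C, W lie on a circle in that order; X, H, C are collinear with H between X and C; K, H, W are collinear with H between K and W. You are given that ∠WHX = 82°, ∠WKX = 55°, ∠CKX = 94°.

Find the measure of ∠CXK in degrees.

1. ∠CHK = 82°  [vertical angles at H]
2. ∠KHX = 98°  [linear pair at H on XC]
3. ∠CXK = 27°  [△XHK]

∠CXK = 27°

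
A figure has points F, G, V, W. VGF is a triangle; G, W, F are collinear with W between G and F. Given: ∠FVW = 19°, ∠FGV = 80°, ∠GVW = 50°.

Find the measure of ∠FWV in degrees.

∠FWV = 130°

1. ∠VGW = 80°  [W on ray GF]
2. ∠GWV = 50°  [△VGW]
3. ∠FWV = 130°  [linear pair at W on GF]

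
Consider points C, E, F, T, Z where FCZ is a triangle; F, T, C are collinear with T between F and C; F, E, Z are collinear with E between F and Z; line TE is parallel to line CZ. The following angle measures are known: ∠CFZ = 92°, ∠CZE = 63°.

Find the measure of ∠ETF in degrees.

1. ∠CZF = 63°  [E on ray ZF]
2. ∠FCZ = 25°  [△FCZ]
3. ∠ETF = 25°  [TE∥CZ, corresponding at T]

∠ETF = 25°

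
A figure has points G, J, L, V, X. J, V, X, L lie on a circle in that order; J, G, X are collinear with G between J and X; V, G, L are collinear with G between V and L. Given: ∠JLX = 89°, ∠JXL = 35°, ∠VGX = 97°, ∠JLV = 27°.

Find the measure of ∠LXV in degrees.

1. ∠JVL = 35°  [same arc JL]
2. ∠LJV = 118°  [△JVL]
3. ∠LXV = 62°  [cyclic JVXL, opposite ∠J+∠X]

∠LXV = 62°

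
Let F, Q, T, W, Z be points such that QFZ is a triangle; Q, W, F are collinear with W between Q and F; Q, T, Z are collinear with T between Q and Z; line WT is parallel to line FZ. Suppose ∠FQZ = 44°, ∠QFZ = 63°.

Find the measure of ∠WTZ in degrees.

1. ∠FZQ = 73°  [△QFZ]
2. ∠QTW = 73°  [WT∥FZ, corresponding at T]
3. ∠WTZ = 107°  [linear pair at T on QZ]

∠WTZ = 107°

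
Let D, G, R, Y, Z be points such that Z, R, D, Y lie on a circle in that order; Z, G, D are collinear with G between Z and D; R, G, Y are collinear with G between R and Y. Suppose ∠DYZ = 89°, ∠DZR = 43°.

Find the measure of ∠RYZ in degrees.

∠RYZ = 46°

1. ∠DRZ = 91°  [cyclic ZRDY, opposite ∠R+∠Y]
2. ∠RDZ = 46°  [△ZRD]
3. ∠RYZ = 46°  [same arc ZR]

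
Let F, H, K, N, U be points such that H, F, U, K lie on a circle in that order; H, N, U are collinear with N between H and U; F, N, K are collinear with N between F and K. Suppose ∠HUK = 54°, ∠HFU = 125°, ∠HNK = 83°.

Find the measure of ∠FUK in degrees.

1. ∠HKU = 55°  [cyclic HFUK, opposite ∠F+∠K]
2. ∠KNU = 97°  [linear pair at N on HU]
3. ∠KHU = 71°  [△HUK]
4. ∠FKU = 29°  [△UNK]
5. ∠KFU = 71°  [same arc UK]
6. ∠FUK = 80°  [△FUK]

∠FUK = 80°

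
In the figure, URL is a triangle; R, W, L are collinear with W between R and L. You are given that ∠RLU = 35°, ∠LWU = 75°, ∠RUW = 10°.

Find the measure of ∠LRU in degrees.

∠LRU = 65°

1. ∠RWU = 105°  [linear pair at W on RL]
2. ∠URW = 65°  [△URW]
3. ∠LRU = 65°  [W on ray RL]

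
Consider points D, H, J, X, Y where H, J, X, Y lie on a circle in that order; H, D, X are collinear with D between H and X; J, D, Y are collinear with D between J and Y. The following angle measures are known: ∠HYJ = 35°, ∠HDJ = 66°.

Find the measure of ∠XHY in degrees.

1. ∠HXJ = 35°  [same arc HJ]
2. ∠JDX = 114°  [linear pair at D on HX]
3. ∠XJY = 31°  [△JDX]
4. ∠XHY = 31°  [same arc XY]

∠XHY = 31°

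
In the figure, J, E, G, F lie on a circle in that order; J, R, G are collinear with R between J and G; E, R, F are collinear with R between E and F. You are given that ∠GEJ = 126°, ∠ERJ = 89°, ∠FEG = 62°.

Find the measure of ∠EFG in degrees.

∠EFG = 27°

1. ∠GFJ = 54°  [cyclic JEGF, opposite ∠E+∠F]
2. ∠FRG = 89°  [vertical angles at R]
3. ∠FJG = 62°  [same arc GF]
4. ∠FGJ = 64°  [△JGF]
5. ∠EFG = 27°  [△GRF]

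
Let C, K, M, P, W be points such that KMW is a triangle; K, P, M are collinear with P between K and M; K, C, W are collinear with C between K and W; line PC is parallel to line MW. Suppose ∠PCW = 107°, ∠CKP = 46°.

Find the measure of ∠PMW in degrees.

1. ∠KCP = 73°  [linear pair at C on KW]
2. ∠CPK = 61°  [△KPC]
3. ∠CPM = 119°  [linear pair at P on KM]
4. ∠PMW = 61°  [PC∥MW, co-interior at M–P]

∠PMW = 61°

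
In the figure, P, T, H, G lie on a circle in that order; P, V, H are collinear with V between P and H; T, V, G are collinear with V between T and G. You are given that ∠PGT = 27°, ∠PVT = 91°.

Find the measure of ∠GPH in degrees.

∠GPH = 64°

1. ∠PHT = 27°  [same arc PT]
2. ∠HVT = 89°  [linear pair at V on PH]
3. ∠GTH = 64°  [△TVH]
4. ∠GPH = 64°  [same arc HG]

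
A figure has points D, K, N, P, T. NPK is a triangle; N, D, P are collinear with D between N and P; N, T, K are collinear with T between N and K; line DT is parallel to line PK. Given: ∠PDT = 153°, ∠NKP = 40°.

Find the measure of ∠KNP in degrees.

∠KNP = 113°

1. ∠NDT = 27°  [linear pair at D on NP]
2. ∠DTN = 40°  [DT∥PK, corresponding at T]
3. ∠DNT = 113°  [△NDT]
4. ∠KNP = 113°  [D on NP, T on NK]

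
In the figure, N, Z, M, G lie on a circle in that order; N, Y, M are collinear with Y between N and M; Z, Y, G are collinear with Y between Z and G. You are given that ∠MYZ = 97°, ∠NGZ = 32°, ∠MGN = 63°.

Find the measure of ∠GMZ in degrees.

1. ∠GYN = 97°  [vertical angles at Y]
2. ∠NMZ = 32°  [same arc NZ]
3. ∠GNM = 51°  [△NYG]
4. ∠GMN = 66°  [△NMG]
5. ∠GYM = 83°  [linear pair at Y on NM]
6. ∠GZM = 51°  [△ZYM]
7. ∠MGZ = 31°  [△MYG]
8. ∠GMZ = 98°  [△ZMG]

∠GMZ = 98°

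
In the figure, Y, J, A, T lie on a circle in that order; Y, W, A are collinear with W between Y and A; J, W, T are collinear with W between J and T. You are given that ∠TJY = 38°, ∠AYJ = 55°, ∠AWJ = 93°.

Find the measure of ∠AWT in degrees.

∠AWT = 87°

1. ∠TAY = 38°  [same arc YT]
2. ∠ATJ = 55°  [same arc JA]
3. ∠AWT = 87°  [△AWT]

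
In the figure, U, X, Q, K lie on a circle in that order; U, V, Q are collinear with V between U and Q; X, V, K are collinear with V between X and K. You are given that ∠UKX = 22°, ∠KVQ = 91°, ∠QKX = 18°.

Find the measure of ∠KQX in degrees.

1. ∠UQX = 22°  [same arc UX]
2. ∠UVX = 91°  [vertical angles at V]
3. ∠QVX = 89°  [linear pair at V on UQ]
4. ∠KXQ = 69°  [△XVQ]
5. ∠KQX = 93°  [△XQK]

∠KQX = 93°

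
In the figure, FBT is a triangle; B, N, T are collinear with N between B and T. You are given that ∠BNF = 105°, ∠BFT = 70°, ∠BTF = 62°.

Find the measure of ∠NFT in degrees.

∠NFT = 43°

1. ∠FNT = 75°  [linear pair at N on BT]
2. ∠FTN = 62°  [N on ray TB]
3. ∠NFT = 43°  [△FNT]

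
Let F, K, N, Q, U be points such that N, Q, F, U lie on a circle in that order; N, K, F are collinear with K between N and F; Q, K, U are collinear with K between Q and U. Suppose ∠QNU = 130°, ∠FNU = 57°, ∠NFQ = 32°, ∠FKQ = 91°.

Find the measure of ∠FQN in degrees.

∠FQN = 75°

1. ∠NUQ = 32°  [same arc NQ]
2. ∠NKQ = 89°  [linear pair at K on NF]
3. ∠NQU = 18°  [△NQU]
4. ∠FNQ = 73°  [△NKQ]
5. ∠FQN = 75°  [△NQF]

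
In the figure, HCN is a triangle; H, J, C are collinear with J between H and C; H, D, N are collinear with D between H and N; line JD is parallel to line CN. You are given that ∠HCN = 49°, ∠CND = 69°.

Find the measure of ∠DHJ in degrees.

∠DHJ = 62°

1. ∠CNH = 69°  [D on ray NH]
2. ∠CHN = 62°  [△HCN]
3. ∠DHJ = 62°  [J on HC, D on HN]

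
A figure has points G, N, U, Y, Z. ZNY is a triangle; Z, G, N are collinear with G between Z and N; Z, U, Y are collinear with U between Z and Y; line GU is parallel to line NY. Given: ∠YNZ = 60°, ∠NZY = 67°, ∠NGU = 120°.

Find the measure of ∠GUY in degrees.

1. ∠NYZ = 53°  [△ZNY]
2. ∠GUZ = 53°  [GU∥NY, corresponding at U]
3. ∠GUY = 127°  [linear pair at U on ZY]

∠GUY = 127°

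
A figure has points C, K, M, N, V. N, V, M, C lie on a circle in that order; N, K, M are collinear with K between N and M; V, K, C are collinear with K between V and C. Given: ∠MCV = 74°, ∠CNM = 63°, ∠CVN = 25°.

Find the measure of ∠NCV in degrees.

∠NCV = 18°

1. ∠CVM = 63°  [same arc MC]
2. ∠CMV = 43°  [△VMC]
3. ∠CNV = 137°  [cyclic NVMC, opposite ∠N+∠M]
4. ∠NCV = 18°  [△NVC]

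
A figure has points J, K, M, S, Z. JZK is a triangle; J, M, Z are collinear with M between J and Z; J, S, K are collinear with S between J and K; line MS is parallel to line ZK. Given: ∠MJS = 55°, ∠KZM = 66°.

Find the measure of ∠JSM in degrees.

1. ∠KJZ = 55°  [M on JZ, S on JK]
2. ∠JZK = 66°  [M on ray ZJ]
3. ∠JKZ = 59°  [△JZK]
4. ∠JSM = 59°  [MS∥ZK, corresponding at S]

∠JSM = 59°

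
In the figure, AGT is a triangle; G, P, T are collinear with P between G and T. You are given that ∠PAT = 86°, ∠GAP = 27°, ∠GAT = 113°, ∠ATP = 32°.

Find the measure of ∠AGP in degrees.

1. ∠APT = 62°  [△APT]
2. ∠APG = 118°  [linear pair at P on GT]
3. ∠AGP = 35°  [△AGP]

∠AGP = 35°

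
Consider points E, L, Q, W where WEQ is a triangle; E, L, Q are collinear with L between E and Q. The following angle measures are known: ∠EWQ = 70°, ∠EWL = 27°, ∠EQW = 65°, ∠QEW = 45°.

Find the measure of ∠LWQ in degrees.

∠LWQ = 43°

1. ∠LQW = 65°  [L on ray QE]
2. ∠LEW = 45°  [L on ray EQ]
3. ∠ELW = 108°  [△WEL]
4. ∠QLW = 72°  [linear pair at L on EQ]
5. ∠LWQ = 43°  [△WLQ]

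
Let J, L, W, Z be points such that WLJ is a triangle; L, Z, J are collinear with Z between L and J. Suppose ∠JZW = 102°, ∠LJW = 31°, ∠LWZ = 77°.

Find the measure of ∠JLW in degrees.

1. ∠LZW = 78°  [linear pair at Z on LJ]
2. ∠WLZ = 25°  [△WLZ]
3. ∠JLW = 25°  [Z on ray LJ]

∠JLW = 25°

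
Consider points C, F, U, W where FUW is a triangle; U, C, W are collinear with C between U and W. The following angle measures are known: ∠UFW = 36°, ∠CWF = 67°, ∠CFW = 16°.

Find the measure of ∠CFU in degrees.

∠CFU = 20°

1. ∠FCW = 97°  [△FCW]
2. ∠FWU = 67°  [C on ray WU]
3. ∠FCU = 83°  [linear pair at C on UW]
4. ∠FUW = 77°  [△FUW]
5. ∠CUF = 77°  [C on ray UW]
6. ∠CFU = 20°  [△FUC]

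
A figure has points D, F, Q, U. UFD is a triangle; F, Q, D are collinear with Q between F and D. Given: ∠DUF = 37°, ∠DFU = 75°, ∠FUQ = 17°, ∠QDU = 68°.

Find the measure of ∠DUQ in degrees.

∠DUQ = 20°

1. ∠QFU = 75°  [Q on ray FD]
2. ∠FQU = 88°  [△UFQ]
3. ∠DQU = 92°  [linear pair at Q on FD]
4. ∠DUQ = 20°  [△UQD]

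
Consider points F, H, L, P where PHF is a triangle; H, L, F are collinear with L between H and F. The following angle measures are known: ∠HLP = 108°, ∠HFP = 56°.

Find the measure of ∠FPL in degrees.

1. ∠FLP = 72°  [linear pair at L on HF]
2. ∠LFP = 56°  [L on ray FH]
3. ∠FPL = 52°  [△PLF]

∠FPL = 52°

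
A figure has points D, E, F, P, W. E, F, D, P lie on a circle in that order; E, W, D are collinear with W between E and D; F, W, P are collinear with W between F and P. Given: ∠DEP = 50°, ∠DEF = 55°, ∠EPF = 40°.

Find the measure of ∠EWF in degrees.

∠EWF = 90°

1. ∠DFP = 50°  [same arc DP]
2. ∠EDF = 40°  [same arc EF]
3. ∠DWF = 90°  [△FWD]
4. ∠EWF = 90°  [linear pair at W on ED]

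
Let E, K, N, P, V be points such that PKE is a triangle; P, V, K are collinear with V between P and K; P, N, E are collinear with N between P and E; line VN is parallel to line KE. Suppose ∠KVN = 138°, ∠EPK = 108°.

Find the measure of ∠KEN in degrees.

1. ∠NVP = 42°  [linear pair at V on PK]
2. ∠NPV = 108°  [V on PK, N on PE]
3. ∠PNV = 30°  [△PVN]
4. ∠ENV = 150°  [linear pair at N on PE]
5. ∠KEN = 30°  [VN∥KE, co-interior at E–N]

∠KEN = 30°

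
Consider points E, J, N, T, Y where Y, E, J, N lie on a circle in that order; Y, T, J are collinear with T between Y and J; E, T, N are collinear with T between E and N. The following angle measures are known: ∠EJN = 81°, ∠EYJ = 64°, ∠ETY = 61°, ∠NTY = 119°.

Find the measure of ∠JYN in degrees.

∠JYN = 35°

1. ∠EYN = 99°  [cyclic YEJN, opposite ∠Y+∠J]
2. ∠NEY = 55°  [△YTE]
3. ∠ENY = 26°  [△YEN]
4. ∠JYN = 35°  [△YTN]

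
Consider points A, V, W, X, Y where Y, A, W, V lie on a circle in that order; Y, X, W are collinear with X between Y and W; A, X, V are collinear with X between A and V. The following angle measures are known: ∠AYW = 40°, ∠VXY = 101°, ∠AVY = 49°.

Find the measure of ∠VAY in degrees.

1. ∠AVW = 40°  [same arc AW]
2. ∠VXW = 79°  [linear pair at X on YW]
3. ∠VWY = 61°  [△WXV]
4. ∠VAY = 61°  [same arc YV]

∠VAY = 61°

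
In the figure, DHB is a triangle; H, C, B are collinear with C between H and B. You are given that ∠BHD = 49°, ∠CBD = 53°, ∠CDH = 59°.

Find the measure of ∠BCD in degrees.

1. ∠CHD = 49°  [C on ray HB]
2. ∠DCH = 72°  [△DHC]
3. ∠BCD = 108°  [linear pair at C on HB]

∠BCD = 108°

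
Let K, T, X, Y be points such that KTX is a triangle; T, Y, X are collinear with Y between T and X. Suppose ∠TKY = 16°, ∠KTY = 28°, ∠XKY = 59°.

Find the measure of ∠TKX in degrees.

1. ∠KYT = 136°  [△KTY]
2. ∠KTX = 28°  [Y on ray TX]
3. ∠KYX = 44°  [linear pair at Y on TX]
4. ∠KXY = 77°  [△KYX]
5. ∠KXT = 77°  [Y on ray XT]
6. ∠TKX = 75°  [△KTX]

∠TKX = 75°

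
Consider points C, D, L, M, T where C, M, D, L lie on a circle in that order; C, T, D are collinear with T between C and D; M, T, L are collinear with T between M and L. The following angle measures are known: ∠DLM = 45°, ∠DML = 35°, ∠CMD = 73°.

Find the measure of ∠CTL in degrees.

∠CTL = 83°

1. ∠DCM = 45°  [same arc MD]
2. ∠DCL = 35°  [same arc DL]
3. ∠CDM = 62°  [△CMD]
4. ∠CLM = 62°  [same arc CM]
5. ∠CTL = 83°  [△CTL]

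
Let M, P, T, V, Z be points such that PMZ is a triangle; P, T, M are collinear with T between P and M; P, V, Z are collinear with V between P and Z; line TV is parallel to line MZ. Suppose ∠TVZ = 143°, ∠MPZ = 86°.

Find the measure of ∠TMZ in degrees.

∠TMZ = 57°

1. ∠PVT = 37°  [linear pair at V on PZ]
2. ∠TPV = 86°  [T on PM, V on PZ]
3. ∠PTV = 57°  [△PTV]
4. ∠MTV = 123°  [linear pair at T on PM]
5. ∠TMZ = 57°  [TV∥MZ, co-interior at M–T]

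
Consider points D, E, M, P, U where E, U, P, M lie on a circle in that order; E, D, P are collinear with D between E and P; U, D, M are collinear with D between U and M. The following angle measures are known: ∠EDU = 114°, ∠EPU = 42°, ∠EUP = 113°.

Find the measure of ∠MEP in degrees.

1. ∠MDP = 114°  [vertical angles at D]
2. ∠EMU = 42°  [same arc EU]
3. ∠EDM = 66°  [linear pair at D on EP]
4. ∠MEP = 72°  [△EDM]

∠MEP = 72°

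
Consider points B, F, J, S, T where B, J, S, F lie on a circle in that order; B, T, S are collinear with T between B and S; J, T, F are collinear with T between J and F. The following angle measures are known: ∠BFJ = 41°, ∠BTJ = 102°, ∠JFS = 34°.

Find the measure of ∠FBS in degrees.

∠FBS = 61°

1. ∠BSJ = 41°  [same arc BJ]
2. ∠JTS = 78°  [linear pair at T on BS]
3. ∠FJS = 61°  [△JTS]
4. ∠FBS = 61°  [same arc SF]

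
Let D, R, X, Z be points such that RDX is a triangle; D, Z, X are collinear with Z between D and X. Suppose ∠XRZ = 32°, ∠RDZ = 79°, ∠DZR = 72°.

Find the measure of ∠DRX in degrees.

∠DRX = 61°

1. ∠RDX = 79°  [Z on ray DX]
2. ∠RZX = 108°  [linear pair at Z on DX]
3. ∠RXZ = 40°  [△RZX]
4. ∠DXR = 40°  [Z on ray XD]
5. ∠DRX = 61°  [△RDX]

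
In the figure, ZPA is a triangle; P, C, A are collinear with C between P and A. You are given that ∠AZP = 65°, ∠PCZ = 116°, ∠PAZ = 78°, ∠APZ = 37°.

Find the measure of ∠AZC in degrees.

1. ∠ACZ = 64°  [linear pair at C on PA]
2. ∠CAZ = 78°  [C on ray AP]
3. ∠AZC = 38°  [△ZCA]

∠AZC = 38°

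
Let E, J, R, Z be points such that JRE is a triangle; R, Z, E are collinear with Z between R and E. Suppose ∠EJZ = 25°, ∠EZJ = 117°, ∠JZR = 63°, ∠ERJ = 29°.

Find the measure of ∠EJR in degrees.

∠EJR = 113°

1. ∠JEZ = 38°  [△JZE]
2. ∠JER = 38°  [Z on ray ER]
3. ∠EJR = 113°  [△JRE]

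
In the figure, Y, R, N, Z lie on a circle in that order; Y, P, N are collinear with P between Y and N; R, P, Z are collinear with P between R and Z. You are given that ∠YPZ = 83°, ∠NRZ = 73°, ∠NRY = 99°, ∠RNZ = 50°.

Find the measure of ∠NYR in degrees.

1. ∠NPR = 83°  [vertical angles at P]
2. ∠RNY = 24°  [△RPN]
3. ∠NYR = 57°  [△YRN]

∠NYR = 57°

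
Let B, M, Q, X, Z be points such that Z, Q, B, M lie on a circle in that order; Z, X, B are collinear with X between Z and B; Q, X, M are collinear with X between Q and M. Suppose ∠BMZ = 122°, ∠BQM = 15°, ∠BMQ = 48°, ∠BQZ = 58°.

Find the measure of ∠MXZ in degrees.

∠MXZ = 91°

1. ∠BZM = 15°  [same arc BM]
2. ∠BZQ = 48°  [same arc QB]
3. ∠QBZ = 74°  [△ZQB]
4. ∠QMZ = 74°  [same arc ZQ]
5. ∠MXZ = 91°  [△ZXM]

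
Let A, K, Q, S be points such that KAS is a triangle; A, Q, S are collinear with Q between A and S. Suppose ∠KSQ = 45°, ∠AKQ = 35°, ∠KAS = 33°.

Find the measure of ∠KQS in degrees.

1. ∠KAQ = 33°  [Q on ray AS]
2. ∠AQK = 112°  [△KAQ]
3. ∠KQS = 68°  [linear pair at Q on AS]

∠KQS = 68°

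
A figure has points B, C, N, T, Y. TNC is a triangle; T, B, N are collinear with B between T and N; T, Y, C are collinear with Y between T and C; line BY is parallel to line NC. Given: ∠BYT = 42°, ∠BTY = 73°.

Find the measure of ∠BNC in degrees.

∠BNC = 65°

1. ∠TBY = 65°  [△TBY]
2. ∠NBY = 115°  [linear pair at B on TN]
3. ∠BNC = 65°  [BY∥NC, co-interior at N–B]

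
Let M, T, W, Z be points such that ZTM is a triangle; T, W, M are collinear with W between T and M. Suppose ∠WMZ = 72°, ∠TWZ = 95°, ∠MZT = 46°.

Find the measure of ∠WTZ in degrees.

∠WTZ = 62°

1. ∠TMZ = 72°  [W on ray MT]
2. ∠MTZ = 62°  [△ZTM]
3. ∠WTZ = 62°  [W on ray TM]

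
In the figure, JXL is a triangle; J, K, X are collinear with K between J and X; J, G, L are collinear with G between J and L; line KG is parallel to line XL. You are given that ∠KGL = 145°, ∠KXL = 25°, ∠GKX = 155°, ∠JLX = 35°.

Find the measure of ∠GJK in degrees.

∠GJK = 120°

1. ∠JGK = 35°  [linear pair at G on JL]
2. ∠GKJ = 25°  [linear pair at K on JX]
3. ∠GJK = 120°  [△JKG]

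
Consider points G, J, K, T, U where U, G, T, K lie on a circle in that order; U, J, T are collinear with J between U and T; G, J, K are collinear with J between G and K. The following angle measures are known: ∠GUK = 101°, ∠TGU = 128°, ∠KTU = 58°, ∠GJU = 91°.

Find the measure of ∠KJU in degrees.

∠KJU = 89°

1. ∠TKU = 52°  [cyclic UGTK, opposite ∠G+∠K]
2. ∠KGU = 58°  [same arc UK]
3. ∠KUT = 70°  [△UTK]
4. ∠GKU = 21°  [△UGK]
5. ∠KJU = 89°  [△UJK]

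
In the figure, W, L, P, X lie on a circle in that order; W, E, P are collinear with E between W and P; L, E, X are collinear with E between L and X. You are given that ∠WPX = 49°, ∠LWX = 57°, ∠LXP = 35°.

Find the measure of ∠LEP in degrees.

1. ∠WLX = 49°  [same arc WX]
2. ∠LPX = 123°  [cyclic WLPX, opposite ∠W+∠P]
3. ∠LXW = 74°  [△WLX]
4. ∠PLX = 22°  [△LPX]
5. ∠LPW = 74°  [same arc WL]
6. ∠LEP = 84°  [△LEP]

∠LEP = 84°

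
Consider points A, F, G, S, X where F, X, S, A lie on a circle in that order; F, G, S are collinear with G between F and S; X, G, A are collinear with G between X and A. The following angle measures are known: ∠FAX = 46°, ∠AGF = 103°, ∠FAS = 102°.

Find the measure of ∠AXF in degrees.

1. ∠AFS = 31°  [△FGA]
2. ∠ASF = 47°  [△FSA]
3. ∠AXF = 47°  [same arc FA]

∠AXF = 47°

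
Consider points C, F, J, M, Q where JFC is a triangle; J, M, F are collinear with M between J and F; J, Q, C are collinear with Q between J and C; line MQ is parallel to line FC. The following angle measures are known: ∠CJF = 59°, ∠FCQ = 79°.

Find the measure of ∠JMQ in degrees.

1. ∠FCJ = 79°  [Q on ray CJ]
2. ∠CFJ = 42°  [△JFC]
3. ∠JMQ = 42°  [MQ∥FC, corresponding at M]

∠JMQ = 42°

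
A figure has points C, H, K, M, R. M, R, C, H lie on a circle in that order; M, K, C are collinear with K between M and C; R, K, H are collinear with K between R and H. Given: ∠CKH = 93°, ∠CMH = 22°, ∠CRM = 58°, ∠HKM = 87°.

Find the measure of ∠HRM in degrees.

∠HRM = 36°

1. ∠CHM = 122°  [cyclic MRCH, opposite ∠R+∠H]
2. ∠HCM = 36°  [△MCH]
3. ∠HRM = 36°  [same arc MH]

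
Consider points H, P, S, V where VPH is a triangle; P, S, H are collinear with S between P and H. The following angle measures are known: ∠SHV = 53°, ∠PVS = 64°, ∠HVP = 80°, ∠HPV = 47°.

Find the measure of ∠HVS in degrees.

1. ∠SPV = 47°  [S on ray PH]
2. ∠PSV = 69°  [△VPS]
3. ∠HSV = 111°  [linear pair at S on PH]
4. ∠HVS = 16°  [△VSH]

∠HVS = 16°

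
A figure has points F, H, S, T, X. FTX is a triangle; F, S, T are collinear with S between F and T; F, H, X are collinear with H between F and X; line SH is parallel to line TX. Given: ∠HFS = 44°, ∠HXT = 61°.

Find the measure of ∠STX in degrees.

∠STX = 75°

1. ∠TFX = 44°  [S on FT, H on FX]
2. ∠FXT = 61°  [H on ray XF]
3. ∠FTX = 75°  [△FTX]
4. ∠STX = 75°  [S on ray TF]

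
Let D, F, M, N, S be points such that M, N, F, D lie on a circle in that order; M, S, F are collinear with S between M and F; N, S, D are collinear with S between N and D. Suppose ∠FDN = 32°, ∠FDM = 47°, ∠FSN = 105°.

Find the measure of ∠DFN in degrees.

∠DFN = 88°

1. ∠FMN = 32°  [same arc NF]
2. ∠FNM = 133°  [cyclic MNFD, opposite ∠N+∠D]
3. ∠MFN = 15°  [△MNF]
4. ∠DNF = 60°  [△NSF]
5. ∠DFN = 88°  [△NFD]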